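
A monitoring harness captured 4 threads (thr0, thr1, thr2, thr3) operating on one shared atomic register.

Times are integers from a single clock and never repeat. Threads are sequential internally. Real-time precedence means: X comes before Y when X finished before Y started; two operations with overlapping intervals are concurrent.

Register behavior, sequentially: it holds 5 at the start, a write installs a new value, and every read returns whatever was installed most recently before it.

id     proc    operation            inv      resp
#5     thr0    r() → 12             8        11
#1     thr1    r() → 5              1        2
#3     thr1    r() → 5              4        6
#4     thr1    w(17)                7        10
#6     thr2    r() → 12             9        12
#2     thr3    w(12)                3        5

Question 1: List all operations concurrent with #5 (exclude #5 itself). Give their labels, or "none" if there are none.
Answer: #4, #6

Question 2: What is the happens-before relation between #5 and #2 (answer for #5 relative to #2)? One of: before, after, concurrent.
Answer: after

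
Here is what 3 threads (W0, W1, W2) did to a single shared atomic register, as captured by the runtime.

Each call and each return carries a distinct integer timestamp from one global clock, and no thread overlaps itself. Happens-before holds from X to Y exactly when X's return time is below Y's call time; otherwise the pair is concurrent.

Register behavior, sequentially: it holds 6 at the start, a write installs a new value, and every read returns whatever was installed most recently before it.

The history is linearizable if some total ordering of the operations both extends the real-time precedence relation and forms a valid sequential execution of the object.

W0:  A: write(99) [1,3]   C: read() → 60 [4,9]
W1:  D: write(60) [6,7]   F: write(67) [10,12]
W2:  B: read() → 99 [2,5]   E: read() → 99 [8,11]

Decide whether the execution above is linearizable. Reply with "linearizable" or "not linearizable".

the violation lands at event 11, E's response at time 11: events 1..10 linearize, events 1..11 do not
every one of the 7 real-time-consistent orders over 5 completed atomic register ops fails the sequential spec
no escape via the 1 pending operation (F): every completion choice fails
e.g. A, B, C, D, E (pending dropped): illegal at step 3, since C read() → 60 cannot apply there
e.g. A, B, D, C, E (pending dropped): illegal at step 5, since E read() → 99 cannot apply there

not linearizable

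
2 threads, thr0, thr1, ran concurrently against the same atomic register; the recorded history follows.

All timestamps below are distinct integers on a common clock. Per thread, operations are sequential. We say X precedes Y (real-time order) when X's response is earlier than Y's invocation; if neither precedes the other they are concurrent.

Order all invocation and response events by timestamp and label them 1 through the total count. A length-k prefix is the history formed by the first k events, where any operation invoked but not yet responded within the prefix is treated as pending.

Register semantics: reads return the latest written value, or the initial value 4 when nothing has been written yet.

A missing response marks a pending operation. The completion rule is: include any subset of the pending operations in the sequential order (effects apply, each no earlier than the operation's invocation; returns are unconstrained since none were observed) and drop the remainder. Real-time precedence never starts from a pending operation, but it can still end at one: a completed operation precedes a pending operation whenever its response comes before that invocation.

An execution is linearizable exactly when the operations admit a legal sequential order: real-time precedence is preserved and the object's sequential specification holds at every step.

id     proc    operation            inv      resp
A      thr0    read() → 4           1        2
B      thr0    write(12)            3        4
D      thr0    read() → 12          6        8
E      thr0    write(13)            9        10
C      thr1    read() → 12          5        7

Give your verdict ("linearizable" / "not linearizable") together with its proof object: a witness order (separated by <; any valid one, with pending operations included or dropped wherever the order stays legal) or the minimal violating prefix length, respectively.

after step 1 (A read() → 4): value 4
after step 2 (B write(12)): value 12
after step 3 (C read() → 12): value 12
after step 4 (D read() → 12): value 12
after step 5 (E write(13)): value 13

linearizable — witness: A < B < C < D < E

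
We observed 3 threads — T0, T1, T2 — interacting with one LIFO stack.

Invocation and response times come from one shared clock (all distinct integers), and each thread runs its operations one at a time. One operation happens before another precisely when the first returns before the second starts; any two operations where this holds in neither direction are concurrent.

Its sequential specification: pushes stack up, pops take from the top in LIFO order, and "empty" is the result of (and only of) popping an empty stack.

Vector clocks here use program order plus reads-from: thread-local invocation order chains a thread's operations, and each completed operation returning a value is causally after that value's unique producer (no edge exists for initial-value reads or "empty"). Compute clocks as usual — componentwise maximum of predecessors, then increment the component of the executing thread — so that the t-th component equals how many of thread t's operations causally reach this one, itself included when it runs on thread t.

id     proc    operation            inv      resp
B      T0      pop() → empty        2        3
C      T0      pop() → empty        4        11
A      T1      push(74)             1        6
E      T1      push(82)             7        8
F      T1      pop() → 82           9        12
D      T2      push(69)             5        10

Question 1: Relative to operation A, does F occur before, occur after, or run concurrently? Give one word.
after

F spans [9,12], A spans [1,6]
resp(A)=6 < inv(F)=9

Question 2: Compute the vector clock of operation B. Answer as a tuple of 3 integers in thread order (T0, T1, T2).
(1, 0, 0)

VC(D, invoked at 5): no causal predecessors; +1 on T2 → (0, 0, 1)
VC(A, invoked at 1): no causal predecessors; +1 on T1 → (0, 1, 0)
VC(B, invoked at 2): no causal predecessors; +1 on T0 → (1, 0, 0)
E (invocation 7): componentwise max over VC(A)=(0, 1, 0), +1 at T1, giving (0, 2, 0)
C (invocation 4): componentwise max over VC(B)=(1, 0, 0), +1 at T0, giving (2, 0, 0)
F (invocation 9): componentwise max over VC(E)=(0, 2, 0), +1 at T1, giving (0, 3, 0)
target: VC(B) = (1, 0, 0)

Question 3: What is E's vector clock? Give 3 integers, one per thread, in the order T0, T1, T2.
(0, 2, 0)

D (invocation 5): nothing precedes it; T2's component alone gives (0, 0, 1)
A (invocation 1): nothing precedes it; T1's component alone gives (0, 1, 0)
B (invocation 2): nothing precedes it; T0's component alone gives (1, 0, 0)
merge at E (invoked 7): VC(A)=(0, 1, 0), own-thread bump on T1 → (0, 2, 0)
merge at C (invoked 4): VC(B)=(1, 0, 0), own-thread bump on T0 → (2, 0, 0)
merge at F (invoked 9): VC(E)=(0, 2, 0), own-thread bump on T1 → (0, 3, 0)
target: VC(E) = (0, 2, 0)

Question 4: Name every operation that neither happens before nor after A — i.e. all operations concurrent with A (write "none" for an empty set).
B, C, D

A runs from 1 to 6; window-overlapping ops are concurrent
B [2,3]: concurrent
C [4,11]: concurrent
D [5,10]: concurrent
E [7,8]: after
F [9,12]: after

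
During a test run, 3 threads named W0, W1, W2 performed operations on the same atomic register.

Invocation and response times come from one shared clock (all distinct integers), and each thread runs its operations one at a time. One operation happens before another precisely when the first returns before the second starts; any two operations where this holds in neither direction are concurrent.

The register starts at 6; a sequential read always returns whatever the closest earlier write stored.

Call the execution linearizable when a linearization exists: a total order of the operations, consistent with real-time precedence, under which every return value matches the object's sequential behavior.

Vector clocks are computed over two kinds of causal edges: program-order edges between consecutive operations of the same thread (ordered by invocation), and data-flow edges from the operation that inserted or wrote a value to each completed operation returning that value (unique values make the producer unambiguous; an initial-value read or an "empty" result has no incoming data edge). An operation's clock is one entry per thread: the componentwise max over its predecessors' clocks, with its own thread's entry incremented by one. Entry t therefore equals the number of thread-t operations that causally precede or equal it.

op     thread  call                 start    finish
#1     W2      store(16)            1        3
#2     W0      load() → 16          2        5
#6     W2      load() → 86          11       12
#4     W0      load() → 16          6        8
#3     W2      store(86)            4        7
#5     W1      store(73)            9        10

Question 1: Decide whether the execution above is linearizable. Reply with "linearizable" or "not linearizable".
not linearizable

through event 11 a valid linearization exists; event 12 (#6 responding at time 12) ends that
real-time-consistent orders of the 6 completed operations: 5 — all fail the atomic register replay
one such order, #1, #2, #3, #4, #5, #6, breaks at step 4 where #4 load() → 16 is illegal
one such order, #1, #2, #4, #3, #5, #6, breaks at step 6 where #6 load() → 86 is illegal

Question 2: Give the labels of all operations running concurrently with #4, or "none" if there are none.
#3

concurrent with #4 ([6,8]): every op whose interval crosses 6..8
#1 [1,3]: before
#2 [2,5]: before
#3 [4,7]: concurrent
#5 [9,10]: after
#6 [11,12]: after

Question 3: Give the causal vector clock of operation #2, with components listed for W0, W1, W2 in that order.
(1, 0, 1)

invoked at 1, #1 has no predecessors; its own W2 bump gives (0, 0, 1)
invoked at 9, #5 has no predecessors; its own W1 bump gives (0, 1, 0)
VC(#3, invoked at 4): max of VC(#1)=(0, 0, 1), then +1 on thread W2 → (0, 0, 2)
VC(#2, invoked at 2): max of VC(#1)=(0, 0, 1), then +1 on thread W0 → (1, 0, 1)
VC(#6, invoked at 11): max of VC(#3)=(0, 0, 2), then +1 on thread W2 → (0, 0, 3)
VC(#4, invoked at 6): max of VC(#1)=(0, 0, 1), VC(#2)=(1, 0, 1), then +1 on thread W0 → (2, 0, 1)
target: VC(#2) = (1, 0, 1)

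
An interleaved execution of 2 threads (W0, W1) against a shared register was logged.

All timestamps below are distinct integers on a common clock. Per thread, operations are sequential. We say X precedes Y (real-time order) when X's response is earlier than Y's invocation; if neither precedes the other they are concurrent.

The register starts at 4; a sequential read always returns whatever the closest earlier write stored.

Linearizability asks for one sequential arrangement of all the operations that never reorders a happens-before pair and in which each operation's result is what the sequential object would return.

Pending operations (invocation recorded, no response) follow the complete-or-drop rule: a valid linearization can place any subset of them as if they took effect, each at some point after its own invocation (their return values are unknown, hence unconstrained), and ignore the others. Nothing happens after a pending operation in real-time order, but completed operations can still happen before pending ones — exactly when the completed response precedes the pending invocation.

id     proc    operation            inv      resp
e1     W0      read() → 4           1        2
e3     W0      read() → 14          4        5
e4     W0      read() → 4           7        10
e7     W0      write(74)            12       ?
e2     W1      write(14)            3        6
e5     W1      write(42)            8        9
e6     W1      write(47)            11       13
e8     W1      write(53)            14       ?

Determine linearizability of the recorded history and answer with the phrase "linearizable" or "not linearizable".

already the first 10 events (up to e4's response at time 10) admit no linearization; the first 9 still do
every one of the 4 real-time-consistent orders over 5 completed register ops fails the sequential spec
take e1, e2, e3, e4, e5: step 4 already fails, because e4 read() → 4 cannot occur there
take e1, e2, e3, e5, e4: step 5 already fails, because e4 read() → 4 cannot occur there

not linearizable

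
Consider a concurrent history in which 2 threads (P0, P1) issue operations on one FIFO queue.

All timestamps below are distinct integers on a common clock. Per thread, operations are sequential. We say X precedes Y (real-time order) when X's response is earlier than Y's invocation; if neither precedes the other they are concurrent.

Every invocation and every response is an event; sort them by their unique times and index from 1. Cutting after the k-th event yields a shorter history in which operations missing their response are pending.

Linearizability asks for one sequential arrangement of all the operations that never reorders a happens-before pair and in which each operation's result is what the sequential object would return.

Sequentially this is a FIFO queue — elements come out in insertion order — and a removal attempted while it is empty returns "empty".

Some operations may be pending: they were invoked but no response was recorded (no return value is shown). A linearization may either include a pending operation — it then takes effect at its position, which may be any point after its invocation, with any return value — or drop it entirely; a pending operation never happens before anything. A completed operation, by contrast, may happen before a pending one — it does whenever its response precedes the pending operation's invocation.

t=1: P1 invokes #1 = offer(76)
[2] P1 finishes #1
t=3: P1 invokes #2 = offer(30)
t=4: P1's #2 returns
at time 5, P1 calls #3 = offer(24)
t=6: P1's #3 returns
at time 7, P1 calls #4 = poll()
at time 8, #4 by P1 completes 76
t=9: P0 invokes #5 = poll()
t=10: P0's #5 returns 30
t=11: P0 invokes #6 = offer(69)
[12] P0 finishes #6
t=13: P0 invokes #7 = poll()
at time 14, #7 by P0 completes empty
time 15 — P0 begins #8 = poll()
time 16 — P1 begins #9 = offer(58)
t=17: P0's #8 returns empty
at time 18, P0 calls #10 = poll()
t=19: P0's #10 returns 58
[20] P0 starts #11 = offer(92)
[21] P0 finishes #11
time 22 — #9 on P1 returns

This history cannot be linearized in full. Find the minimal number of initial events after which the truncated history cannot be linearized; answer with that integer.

a valid linearization of events 1..13 exists, for instance #1, #2, #3, #4, #5, #6:
after step 1 (#1 offer(76)): queue <76>
after step 2 (#2 offer(30)): queue <76,30>
after step 3 (#3 offer(24)): queue <76,30,24>
after step 4 (#4 poll() → 76): queue <30,24>
after step 5 (#5 poll() → 30): queue <24>
after step 6 (#6 offer(69)): queue <24,69>
once event 14 joins (#7's response, time 14), exhaustive search finds no witness
one such order, #1, #2, #3, #4, #5, #6, #7, breaks at step 7 where #7 poll() → empty is illegal

14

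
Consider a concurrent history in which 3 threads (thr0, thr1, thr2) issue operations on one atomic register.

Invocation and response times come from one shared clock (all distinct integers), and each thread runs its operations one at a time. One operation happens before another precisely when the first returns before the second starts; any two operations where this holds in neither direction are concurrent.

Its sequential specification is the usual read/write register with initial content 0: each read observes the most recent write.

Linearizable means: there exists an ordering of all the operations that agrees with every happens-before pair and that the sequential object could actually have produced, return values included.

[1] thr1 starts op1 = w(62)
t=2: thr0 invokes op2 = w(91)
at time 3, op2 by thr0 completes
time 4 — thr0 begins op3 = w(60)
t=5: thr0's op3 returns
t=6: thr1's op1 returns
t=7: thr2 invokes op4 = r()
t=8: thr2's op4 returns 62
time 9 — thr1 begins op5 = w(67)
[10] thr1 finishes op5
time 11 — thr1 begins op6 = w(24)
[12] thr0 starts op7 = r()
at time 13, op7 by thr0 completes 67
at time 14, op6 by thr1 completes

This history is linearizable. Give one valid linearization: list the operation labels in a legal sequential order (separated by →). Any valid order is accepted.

op2 → op3 → op1 → op4 → op5 → op7 → op6

step 1: op2 w(91) — value 91
step 2: op3 w(60) — value 60
step 3: op1 w(62) — value 62
step 4: op4 r() → 62 — value 62
step 5: op5 w(67) — value 67
step 6: op7 r() → 67 — value 67
step 7: op6 w(24) — value 24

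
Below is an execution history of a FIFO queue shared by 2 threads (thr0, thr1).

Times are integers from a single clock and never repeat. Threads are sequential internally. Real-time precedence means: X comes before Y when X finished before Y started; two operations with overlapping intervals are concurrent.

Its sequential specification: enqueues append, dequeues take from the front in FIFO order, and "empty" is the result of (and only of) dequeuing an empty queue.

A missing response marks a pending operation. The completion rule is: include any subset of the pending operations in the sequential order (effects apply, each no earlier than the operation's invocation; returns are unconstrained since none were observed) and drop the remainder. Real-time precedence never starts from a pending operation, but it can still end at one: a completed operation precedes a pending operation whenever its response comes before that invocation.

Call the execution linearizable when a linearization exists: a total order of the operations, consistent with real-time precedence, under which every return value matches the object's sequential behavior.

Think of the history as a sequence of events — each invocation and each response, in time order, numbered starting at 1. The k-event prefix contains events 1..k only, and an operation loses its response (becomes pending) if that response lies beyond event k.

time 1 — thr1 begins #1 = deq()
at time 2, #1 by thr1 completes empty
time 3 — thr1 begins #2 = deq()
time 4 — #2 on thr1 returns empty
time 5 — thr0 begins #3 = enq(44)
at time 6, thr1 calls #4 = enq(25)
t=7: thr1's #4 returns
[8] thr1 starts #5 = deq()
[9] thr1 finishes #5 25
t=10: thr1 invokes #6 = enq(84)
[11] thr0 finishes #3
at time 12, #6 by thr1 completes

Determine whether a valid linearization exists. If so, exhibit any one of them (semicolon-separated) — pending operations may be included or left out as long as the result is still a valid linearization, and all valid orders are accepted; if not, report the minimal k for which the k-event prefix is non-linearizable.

linearizable — witness: #1; #2; #4; #3; #5; #6

after step 1 (#1 deq() → empty): queue <>
after step 2 (#2 deq() → empty): queue <>
after step 3 (#4 enq(25)): queue <25>
after step 4 (#3 enq(44)): queue <25,44>
after step 5 (#5 deq() → 25): queue <44>
after step 6 (#6 enq(84)): queue <44,84>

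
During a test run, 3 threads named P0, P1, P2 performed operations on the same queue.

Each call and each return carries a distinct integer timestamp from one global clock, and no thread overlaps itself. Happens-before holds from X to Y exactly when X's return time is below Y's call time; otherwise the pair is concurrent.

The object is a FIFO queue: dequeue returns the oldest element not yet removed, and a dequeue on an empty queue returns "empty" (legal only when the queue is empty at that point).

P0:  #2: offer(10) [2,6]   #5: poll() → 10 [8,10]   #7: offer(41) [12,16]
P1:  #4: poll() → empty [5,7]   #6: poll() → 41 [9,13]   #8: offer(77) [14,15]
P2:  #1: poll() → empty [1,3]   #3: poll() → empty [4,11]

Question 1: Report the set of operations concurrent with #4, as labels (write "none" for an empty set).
#2, #3

overlap test against #4 [5,7]: concurrent iff the interval meets 5..7
#1 [1,3]: before
#2 [2,6]: concurrent
#3 [4,11]: concurrent
#5 [8,10]: after
#6 [9,13]: after
#7 [12,16]: after
#8 [14,15]: after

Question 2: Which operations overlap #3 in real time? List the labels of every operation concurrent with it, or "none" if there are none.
#2, #4, #5, #6

#3 spans [4,11]; an op avoiding the whole window 4..11 is ordered, any other is concurrent
#1 [1,3]: before
#2 [2,6]: concurrent
#4 [5,7]: concurrent
#5 [8,10]: concurrent
#6 [9,13]: concurrent
#7 [12,16]: after
#8 [14,15]: after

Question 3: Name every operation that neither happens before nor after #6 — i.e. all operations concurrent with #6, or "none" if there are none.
#3, #5, #7

concurrent with #6 ([9,13]): every op whose interval crosses 9..13
#1 [1,3]: before
#2 [2,6]: before
#3 [4,11]: concurrent
#4 [5,7]: before
#5 [8,10]: concurrent
#7 [12,16]: concurrent
#8 [14,15]: after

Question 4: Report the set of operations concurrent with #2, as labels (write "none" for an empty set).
#1, #3, #4

#2 runs from 2 to 6; window-overlapping ops are concurrent
#1 [1,3]: concurrent
#3 [4,11]: concurrent
#4 [5,7]: concurrent
#5 [8,10]: after
#6 [9,13]: after
#7 [12,16]: after
#8 [14,15]: after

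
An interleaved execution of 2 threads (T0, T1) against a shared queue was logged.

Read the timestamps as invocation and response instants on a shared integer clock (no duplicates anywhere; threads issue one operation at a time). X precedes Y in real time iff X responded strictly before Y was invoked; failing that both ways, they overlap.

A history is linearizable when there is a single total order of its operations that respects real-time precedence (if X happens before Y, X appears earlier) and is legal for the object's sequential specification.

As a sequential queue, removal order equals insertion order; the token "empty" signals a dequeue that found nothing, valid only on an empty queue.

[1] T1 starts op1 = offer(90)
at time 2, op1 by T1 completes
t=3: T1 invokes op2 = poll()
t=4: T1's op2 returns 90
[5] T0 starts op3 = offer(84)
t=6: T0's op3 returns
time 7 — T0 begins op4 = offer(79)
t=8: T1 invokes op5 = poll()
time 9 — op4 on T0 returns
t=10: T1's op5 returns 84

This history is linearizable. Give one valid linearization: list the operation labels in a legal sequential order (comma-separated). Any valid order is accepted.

after step 1 (op1 offer(90)): queue <90>
after step 2 (op2 poll() → 90): queue <>
after step 3 (op3 offer(84)): queue <84>
after step 4 (op4 offer(79)): queue <84,79>
after step 5 (op5 poll() → 84): queue <79>

op1, op2, op3, op4, op5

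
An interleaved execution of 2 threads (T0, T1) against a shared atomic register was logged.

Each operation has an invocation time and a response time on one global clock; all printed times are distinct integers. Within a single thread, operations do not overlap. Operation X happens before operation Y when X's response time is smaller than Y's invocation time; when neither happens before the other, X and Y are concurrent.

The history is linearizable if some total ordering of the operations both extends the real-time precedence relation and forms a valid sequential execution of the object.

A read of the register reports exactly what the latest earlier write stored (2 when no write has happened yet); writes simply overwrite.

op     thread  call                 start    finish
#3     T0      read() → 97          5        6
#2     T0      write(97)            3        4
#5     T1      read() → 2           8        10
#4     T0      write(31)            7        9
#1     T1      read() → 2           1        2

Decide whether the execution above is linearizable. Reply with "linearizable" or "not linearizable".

cut after 9 events: linearizable; cut after 10 events (#5 responds, time 10): not linearizable
2 orders of the 5 completed atomic register ops respect real time; none is legal
sample order #1, #2, #3, #4, #5 stalls at step 5 — #5 read() → 2 has no legal effect
sample order #1, #2, #3, #5, #4 stalls at step 4 — #5 read() → 2 has no legal effect

not linearizable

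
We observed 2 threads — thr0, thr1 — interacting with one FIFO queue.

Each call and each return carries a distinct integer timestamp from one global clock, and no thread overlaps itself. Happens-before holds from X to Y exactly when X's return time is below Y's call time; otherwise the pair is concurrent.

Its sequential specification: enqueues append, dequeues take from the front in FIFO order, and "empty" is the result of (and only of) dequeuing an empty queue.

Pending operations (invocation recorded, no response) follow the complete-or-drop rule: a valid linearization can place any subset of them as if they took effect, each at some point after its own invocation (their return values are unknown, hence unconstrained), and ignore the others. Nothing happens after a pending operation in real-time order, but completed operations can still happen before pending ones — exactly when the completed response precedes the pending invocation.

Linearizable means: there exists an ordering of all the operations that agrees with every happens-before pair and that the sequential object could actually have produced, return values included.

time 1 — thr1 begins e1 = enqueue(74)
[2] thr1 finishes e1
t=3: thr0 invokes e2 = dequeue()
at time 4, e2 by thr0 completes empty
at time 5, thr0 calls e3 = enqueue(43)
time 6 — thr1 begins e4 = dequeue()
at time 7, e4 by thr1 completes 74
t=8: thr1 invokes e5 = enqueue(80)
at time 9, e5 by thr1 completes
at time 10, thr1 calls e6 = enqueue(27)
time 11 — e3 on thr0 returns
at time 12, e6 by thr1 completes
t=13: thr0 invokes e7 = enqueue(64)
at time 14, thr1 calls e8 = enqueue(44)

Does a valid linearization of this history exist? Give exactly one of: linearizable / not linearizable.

the violation lands at event 4, e2's response at time 4: events 1..3 linearize, events 1..4 do not
one real-time candidate order over the 2 completed operations — the FIFO queue replay rejects it
for example e1, e2 fails at step 2: e2 dequeue() → empty is not legal there

not linearizable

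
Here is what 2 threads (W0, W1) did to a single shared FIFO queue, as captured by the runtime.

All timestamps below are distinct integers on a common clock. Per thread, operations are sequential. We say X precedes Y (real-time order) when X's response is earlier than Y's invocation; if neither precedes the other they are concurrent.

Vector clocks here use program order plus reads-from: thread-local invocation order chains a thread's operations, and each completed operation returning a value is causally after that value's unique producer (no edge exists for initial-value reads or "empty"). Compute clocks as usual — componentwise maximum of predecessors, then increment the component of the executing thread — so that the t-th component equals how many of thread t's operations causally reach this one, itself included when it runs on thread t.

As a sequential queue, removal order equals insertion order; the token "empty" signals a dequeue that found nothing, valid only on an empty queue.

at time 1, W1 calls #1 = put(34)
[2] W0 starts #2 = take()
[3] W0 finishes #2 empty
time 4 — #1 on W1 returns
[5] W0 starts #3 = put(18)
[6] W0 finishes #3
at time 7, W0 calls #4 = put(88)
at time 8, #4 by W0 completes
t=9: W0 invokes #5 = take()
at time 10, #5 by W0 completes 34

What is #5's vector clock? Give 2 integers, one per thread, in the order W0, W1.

(4, 1)

VC(#1, invoked at 1): no causal predecessors; +1 on W1 → (0, 1)
VC(#2, invoked at 2): no causal predecessors; +1 on W0 → (1, 0)
invoked at 5, #3 merges VC(#2)=(1, 0) and bumps W0's slot → (2, 0)
invoked at 7, #4 merges VC(#3)=(2, 0) and bumps W0's slot → (3, 0)
invoked at 9, #5 merges VC(#1)=(0, 1), VC(#4)=(3, 0) and bumps W0's slot → (4, 1)
target: VC(#5) = (4, 1)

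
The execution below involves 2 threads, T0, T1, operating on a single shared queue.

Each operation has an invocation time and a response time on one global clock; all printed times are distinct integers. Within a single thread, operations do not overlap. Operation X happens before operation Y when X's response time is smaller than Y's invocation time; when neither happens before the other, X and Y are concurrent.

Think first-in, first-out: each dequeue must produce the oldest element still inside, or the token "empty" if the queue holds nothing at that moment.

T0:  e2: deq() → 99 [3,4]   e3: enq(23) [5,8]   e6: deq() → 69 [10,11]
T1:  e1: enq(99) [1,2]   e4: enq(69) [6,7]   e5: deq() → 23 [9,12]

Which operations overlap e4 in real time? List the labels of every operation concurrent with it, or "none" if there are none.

e4 spans [6,7]; an op avoiding the whole window 6..7 is ordered, any other is concurrent
e1 [1,2]: before
e2 [3,4]: before
e3 [5,8]: concurrent
e5 [9,12]: after
e6 [10,11]: after

e3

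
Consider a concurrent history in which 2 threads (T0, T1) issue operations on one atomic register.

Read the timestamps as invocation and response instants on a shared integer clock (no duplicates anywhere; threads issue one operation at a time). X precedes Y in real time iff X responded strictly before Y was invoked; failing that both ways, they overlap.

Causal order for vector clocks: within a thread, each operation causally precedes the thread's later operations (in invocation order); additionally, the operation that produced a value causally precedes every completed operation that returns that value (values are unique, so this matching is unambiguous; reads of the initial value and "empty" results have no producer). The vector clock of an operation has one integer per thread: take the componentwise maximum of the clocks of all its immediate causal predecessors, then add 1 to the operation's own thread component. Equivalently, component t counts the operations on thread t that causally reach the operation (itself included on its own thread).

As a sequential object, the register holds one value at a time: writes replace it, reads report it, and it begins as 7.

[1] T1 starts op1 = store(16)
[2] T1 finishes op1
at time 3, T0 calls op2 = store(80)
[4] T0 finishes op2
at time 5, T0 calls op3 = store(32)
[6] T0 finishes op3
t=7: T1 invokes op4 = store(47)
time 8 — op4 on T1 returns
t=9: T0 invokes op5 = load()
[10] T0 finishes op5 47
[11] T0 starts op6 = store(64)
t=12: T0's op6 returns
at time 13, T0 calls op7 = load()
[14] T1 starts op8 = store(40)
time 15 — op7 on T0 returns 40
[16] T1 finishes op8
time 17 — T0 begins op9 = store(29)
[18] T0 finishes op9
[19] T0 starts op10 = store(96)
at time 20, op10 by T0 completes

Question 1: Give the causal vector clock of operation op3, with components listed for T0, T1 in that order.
root op op1, invoked 1: fresh clock plus T1's own tick → (0, 1)
root op op2, invoked 3: fresh clock plus T0's own tick → (1, 0)
from VC(op1)=(0, 1), op4 (invoked 7) maxes components and bumps T1 → (0, 2)
from VC(op2)=(1, 0), op3 (invoked 5) maxes components and bumps T0 → (2, 0)
from VC(op4)=(0, 2), op8 (invoked 14) maxes components and bumps T1 → (0, 3)
from VC(op3)=(2, 0), VC(op4)=(0, 2), op5 (invoked 9) maxes components and bumps T0 → (3, 2)
from VC(op5)=(3, 2), op6 (invoked 11) maxes components and bumps T0 → (4, 2)
from VC(op6)=(4, 2), VC(op8)=(0, 3), op7 (invoked 13) maxes components and bumps T0 → (5, 3)
from VC(op7)=(5, 3), op9 (invoked 17) maxes components and bumps T0 → (6, 3)
from VC(op9)=(6, 3), op10 (invoked 19) maxes components and bumps T0 → (7, 3)
target: VC(op3) = (2, 0)

(2, 0)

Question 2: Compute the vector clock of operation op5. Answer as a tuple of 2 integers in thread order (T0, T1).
invoked at 1, op1 has no predecessors; its own T1 bump gives (0, 1)
invoked at 3, op2 has no predecessors; its own T0 bump gives (1, 0)
VC(op4, invoked at 7): max of VC(op1)=(0, 1), then +1 on thread T1 → (0, 2)
VC(op3, invoked at 5): max of VC(op2)=(1, 0), then +1 on thread T0 → (2, 0)
VC(op8, invoked at 14): max of VC(op4)=(0, 2), then +1 on thread T1 → (0, 3)
VC(op5, invoked at 9): max of VC(op3)=(2, 0), VC(op4)=(0, 2), then +1 on thread T0 → (3, 2)
VC(op6, invoked at 11): max of VC(op5)=(3, 2), then +1 on thread T0 → (4, 2)
VC(op7, invoked at 13): max of VC(op6)=(4, 2), VC(op8)=(0, 3), then +1 on thread T0 → (5, 3)
VC(op9, invoked at 17): max of VC(op7)=(5, 3), then +1 on thread T0 → (6, 3)
VC(op10, invoked at 19): max of VC(op9)=(6, 3), then +1 on thread T0 → (7, 3)
target: VC(op5) = (3, 2)

(3, 2)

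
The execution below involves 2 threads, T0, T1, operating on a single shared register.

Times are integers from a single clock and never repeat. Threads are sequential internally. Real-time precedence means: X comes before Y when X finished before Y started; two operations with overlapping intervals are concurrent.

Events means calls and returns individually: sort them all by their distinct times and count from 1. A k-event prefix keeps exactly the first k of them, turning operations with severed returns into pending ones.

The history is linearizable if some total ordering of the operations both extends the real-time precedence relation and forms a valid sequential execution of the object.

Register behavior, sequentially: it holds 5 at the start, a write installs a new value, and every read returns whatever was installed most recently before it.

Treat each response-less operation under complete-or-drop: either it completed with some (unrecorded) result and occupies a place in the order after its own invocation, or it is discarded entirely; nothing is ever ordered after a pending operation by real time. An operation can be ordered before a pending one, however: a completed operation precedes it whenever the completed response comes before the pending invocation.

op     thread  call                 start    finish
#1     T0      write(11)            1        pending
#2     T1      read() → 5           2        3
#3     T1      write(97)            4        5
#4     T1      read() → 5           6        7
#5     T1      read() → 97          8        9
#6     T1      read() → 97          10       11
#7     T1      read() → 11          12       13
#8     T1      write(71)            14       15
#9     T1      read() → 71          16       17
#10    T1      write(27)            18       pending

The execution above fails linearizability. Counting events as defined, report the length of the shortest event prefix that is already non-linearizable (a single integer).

7

a valid linearization of events 1..6 exists, for instance #2, #1, #3:
after step 1 (#2 read() → 5): value 5
after step 2 (#1 write(11) (pending, included)): value 11
after step 3 (#3 write(97)): value 97
adding event 7 (#4 responds at 7) leaves no legal real-time order
include/drop combinations of the 1 pending operation (#1) were all tried; none helps
one such order, #2, #3, #4 (pending dropped), breaks at step 3 where #4 read() → 5 is illegal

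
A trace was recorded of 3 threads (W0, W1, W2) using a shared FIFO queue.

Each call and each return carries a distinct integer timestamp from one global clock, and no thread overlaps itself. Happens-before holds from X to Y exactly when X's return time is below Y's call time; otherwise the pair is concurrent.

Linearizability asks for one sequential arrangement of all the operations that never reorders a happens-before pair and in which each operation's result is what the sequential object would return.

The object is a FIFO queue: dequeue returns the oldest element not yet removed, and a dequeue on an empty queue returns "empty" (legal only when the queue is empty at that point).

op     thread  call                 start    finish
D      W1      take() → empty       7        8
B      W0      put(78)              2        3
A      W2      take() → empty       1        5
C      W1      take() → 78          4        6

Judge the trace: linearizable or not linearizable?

linearizable

one valid linearization: A, B, C, D
1. A take() → empty, leaving queue <>
2. B put(78), leaving queue <78>
3. C take() → 78, leaving queue <>
4. D take() → empty, leaving queue <>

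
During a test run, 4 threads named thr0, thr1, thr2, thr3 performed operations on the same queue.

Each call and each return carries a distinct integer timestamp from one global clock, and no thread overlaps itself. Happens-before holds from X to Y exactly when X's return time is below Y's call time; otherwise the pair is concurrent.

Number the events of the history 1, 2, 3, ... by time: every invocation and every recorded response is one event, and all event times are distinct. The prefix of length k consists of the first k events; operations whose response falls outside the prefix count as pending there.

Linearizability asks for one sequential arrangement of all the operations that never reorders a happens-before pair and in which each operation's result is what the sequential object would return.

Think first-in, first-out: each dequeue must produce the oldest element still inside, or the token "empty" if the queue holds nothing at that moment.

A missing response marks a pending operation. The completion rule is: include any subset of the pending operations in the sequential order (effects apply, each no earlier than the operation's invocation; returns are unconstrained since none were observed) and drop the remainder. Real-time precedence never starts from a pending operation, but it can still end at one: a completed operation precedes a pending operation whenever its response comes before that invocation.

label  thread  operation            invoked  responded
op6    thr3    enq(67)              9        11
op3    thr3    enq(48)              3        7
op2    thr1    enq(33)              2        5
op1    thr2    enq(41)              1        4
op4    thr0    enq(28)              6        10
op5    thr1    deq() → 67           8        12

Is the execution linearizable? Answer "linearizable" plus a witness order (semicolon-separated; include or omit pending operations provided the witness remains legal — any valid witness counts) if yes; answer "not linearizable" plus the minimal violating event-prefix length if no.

not linearizable — minimal violating prefix: 12 events

already the first 12 events (up to op5's response at time 12) admit no linearization; the first 11 still do
40 orders of the 6 completed queue ops respect real time; none is legal
e.g. op1, op2, op3, op4, op5, op6: illegal at step 5, since op5 deq() → 67 cannot apply there
e.g. op1, op2, op3, op4, op6, op5: illegal at step 6, since op5 deq() → 67 cannot apply there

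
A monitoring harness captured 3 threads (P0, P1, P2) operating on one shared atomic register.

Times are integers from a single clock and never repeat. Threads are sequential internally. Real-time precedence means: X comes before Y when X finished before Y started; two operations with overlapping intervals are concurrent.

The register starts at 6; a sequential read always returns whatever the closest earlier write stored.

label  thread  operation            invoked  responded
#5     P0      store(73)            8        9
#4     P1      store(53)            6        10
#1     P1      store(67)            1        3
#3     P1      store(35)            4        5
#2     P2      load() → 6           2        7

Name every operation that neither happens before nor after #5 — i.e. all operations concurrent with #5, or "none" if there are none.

#5 spans [8,9]; an op avoiding the whole window 8..9 is ordered, any other is concurrent
#1 [1,3]: before
#2 [2,7]: before
#3 [4,5]: before
#4 [6,10]: concurrent

#4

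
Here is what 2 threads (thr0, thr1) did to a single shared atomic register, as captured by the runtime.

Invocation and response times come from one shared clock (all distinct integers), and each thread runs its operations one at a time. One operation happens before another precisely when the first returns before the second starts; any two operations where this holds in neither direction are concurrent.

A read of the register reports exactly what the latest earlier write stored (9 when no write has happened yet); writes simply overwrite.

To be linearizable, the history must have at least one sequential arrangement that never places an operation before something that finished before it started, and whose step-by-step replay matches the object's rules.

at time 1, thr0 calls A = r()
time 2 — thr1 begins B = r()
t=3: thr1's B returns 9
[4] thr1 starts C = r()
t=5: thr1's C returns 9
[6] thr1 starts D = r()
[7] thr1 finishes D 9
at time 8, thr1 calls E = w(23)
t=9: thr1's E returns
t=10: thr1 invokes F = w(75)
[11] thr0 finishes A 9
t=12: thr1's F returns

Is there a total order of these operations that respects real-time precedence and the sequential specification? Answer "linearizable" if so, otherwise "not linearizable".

witness order: A, B, C, D, E, F
step 1: A r() → 9 — value 9
step 2: B r() → 9 — value 9
step 3: C r() → 9 — value 9
step 4: D r() → 9 — value 9
step 5: E w(23) — value 23
step 6: F w(75) — value 75

linearizable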